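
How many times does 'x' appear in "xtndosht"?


Input string: 'xtndosht'
Target character: 'x'
Scan each position: s[0]='x'
Matches found at indices: 0
Total: 1


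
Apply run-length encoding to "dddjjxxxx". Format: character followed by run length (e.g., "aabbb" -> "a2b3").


Input: 'dddjjxxxx'
Operation: identify consecutive runs
Runs: 'ddd' -> d3, 'jj' -> j2, 'xxxx' -> x4
Encoded: d3j2x4


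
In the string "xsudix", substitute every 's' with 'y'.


Input string: 'xsudix'
Operation: replace 's' with 'y'
Positions of 's': 1
After replacement: xyudix


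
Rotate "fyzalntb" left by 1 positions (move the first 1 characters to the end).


Input: 'fyzalntb', shift = 1
Operation: split at index 1 and swap parts
Front part s[0:1] = 'f'
Back part s[1:] = 'yzalntb'
Rotated = back + front = 'yzalntb' + 'f'
Result: yzalntbf


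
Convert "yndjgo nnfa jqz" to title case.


Input string: 'yndjgo nnfa jqz'
Operation: capitalize first letter of each word
Word transformations: 'yndjgo'->'Yndjgo', 'nnfa'->'Nnfa', 'jqz'->'Jqz'
Result: Yndjgo Nnfa Jqz


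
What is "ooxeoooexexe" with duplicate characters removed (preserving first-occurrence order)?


Input: 'ooxeoooexexe'
Operation: keep first occurrence of each character
Scan: s[0]='o' new -> keep; s[1]='o' seen -> skip; s[2]='x' new -> keep; s[3]='e' new -> keep; s[4]='o' seen -> skip; s[5]='o' seen -> skip; s[6]='o' seen -> skip; s[7]='e' seen -> skip; s[8]='x' seen -> skip; s[9]='e' seen -> skip; s[10]='x' seen -> skip; s[11]='e' seen -> skip
Result: oxe


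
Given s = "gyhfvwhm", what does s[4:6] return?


Input string: 'gyhfvwhm'
Operation: slice [4:6]
Extract characters: s[4]='v', s[5]='w'
Result: vw


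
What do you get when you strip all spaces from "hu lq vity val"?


Input string: 'hu lq vity val'
Operation: remove all spaces
Words: 'hu', 'lq', 'vity', 'val'
Join without spaces: hulqvityval


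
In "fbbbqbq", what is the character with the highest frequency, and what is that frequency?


Input: 'fbbbqbq'
Operation: tally each character
Counts: 'b':4, 'f':1, 'q':2
Maximum: 'b' appears 4 times


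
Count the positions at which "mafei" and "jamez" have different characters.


String 1: 'mafei'
String 2: 'jamez'
Compare each position: pos 0: 'm'!='j', pos 1: 'a'=='a', pos 2: 'f'!='m', pos 3: 'e'=='e', pos 4: 'i'!='z'
Differing positions: 3
Hamming distance: 3


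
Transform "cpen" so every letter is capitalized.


Input string: 'cpen'
Operation: convert each letter to uppercase
Mapping: 'c'->'C', 'p'->'P', 'e'->'E', 'n'->'N'
Result: CPEN


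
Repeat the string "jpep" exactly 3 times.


Input string: 'jpep'
Operation: repeat 3 times
Concatenation: 'jpep' + 'jpep' + 'jpep'
Result: jpepjpepjpep


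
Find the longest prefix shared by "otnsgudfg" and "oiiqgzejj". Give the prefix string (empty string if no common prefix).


String 1: 'otnsgudfg'
String 2: 'oiiqgzejj'
Compare position by position:
pos 0: 'o' vs 'o' match
pos 1: 't' vs 'i' differ -> stop
Longest common prefix: "o" (length 1)


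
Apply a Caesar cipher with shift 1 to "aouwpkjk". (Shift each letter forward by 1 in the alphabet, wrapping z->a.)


Input: 'aouwpkjk', shift = 1
Operation: for each letter, (position + 1) mod 26
Mapping: 'a'(0+1=1)->'b', 'o'(14+1=15)->'p', 'u'(20+1=21)->'v', 'w'(22+1=23)->'x', 'p'(15+1=16)->'q', 'k'(10+1=11)->'l', 'j'(9+1=10)->'k', 'k'(10+1=11)->'l'
Result: bpvxqlkl


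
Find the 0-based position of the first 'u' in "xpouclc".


Input string: 'xpouclc'
Target: 'u'
Scanning left to right: s[0]='x', s[1]='p', s[2]='o', s[3]='u'
First match at index: 3


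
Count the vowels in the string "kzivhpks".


Input string: 'kzivhpks'
Operation: count vowels (a, e, i, o, u)
Scan: s[0]='k', s[1]='z', s[2]='i' (vowel), s[3]='v', s[4]='h', s[5]='p', s[6]='k', s[7]='s'
Vowels found: 1
Result: 1


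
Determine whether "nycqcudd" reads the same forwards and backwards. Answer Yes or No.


Input string: 'nycqcudd'
Reversed: 'dducqcyn'
Compare pairs: s[0]='n' vs s[7]='d' (mismatch), s[1]='y' vs s[6]='d' (mismatch), s[2]='c' vs s[5]='u' (mismatch), s[3]='q' vs s[4]='c' (mismatch)
Palindrome: No


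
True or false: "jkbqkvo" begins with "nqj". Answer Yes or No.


Input string: 'jkbqkvo'
Prefix to check: 'nqj'
First 3 characters of input: 'jkb'
Match: False
Result: No


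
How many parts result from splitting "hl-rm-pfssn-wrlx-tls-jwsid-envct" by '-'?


Input string: 'hl-rm-pfssn-wrlx-tls-jwsid-envct'
Delimiter: '-'
Split result: 'hl', 'rm', 'pfssn', 'wrlx', 'tls', 'jwsid', 'envct'
Number of parts: 7


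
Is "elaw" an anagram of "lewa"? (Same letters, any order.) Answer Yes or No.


String 1: 'lewa' -> sorted: 'aelw'
String 2: 'elaw' -> sorted: 'aelw'
Compare sorted forms: 'aelw' == 'aelw'
Anagram: Yes


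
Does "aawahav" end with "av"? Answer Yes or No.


Input string: 'aawahav'
Suffix to check: 'av'
Last 2 characters of input: 'av'
Match: True
Result: Yes


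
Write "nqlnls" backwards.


Input string: 'nqlnls'
Operation: reverse character order
Original order: 'n' -> 'q' -> 'l' -> 'n' -> 'l' -> 's'
Reversed order: 's' -> 'l' -> 'n' -> 'l' -> 'q' -> 'n'
Result: slnlqn


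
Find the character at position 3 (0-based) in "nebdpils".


Input string: 'nebdpils'
Operation: get character at index 3
Index mapping: s[0]='n', s[1]='e', s[2]='b', s[3]='d'
Result: 'd'


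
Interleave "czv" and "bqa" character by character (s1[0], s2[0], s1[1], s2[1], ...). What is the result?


String 1: 'czv'
String 2: 'bqa'
Operation: alternate characters
Pairs: 'c'+'b', 'z'+'q', 'v'+'a'
Result: cbzqva


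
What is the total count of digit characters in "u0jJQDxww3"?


Input string: 'u0jJQDxww3'
Operation: count digit characters (0-9)
Scan: 'u', '0'(digit), 'j', 'J', 'Q', 'D', 'x', 'w', 'w', '3'(digit)
Digits found: 2
Result: 2


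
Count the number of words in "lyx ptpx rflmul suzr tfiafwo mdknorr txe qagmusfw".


Input string: 'lyx ptpx rflmul suzr tfiafwo mdknorr txe qagmusfw'
Operation: split by spaces
Words found: 'lyx', 'ptpx', 'rflmul', 'suzr', 'tfiafwo', 'mdknorr', 'txe', 'qagmusfw'
Word count: 8


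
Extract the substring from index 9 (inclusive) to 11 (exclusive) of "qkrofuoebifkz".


Input string: 'qkrofuoebifkz'
Operation: slice [9:11]
Extract characters: s[9]='i', s[10]='f'
Result: if


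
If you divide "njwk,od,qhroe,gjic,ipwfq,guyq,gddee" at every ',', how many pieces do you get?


Input string: 'njwk,od,qhroe,gjic,ipwfq,guyq,gddee'
Delimiter: ','
Split result: 'njwk', 'od', 'qhroe', 'gjic', 'ipwfq', 'guyq', 'gddee'
Number of parts: 7


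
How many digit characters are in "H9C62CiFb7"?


Input string: 'H9C62CiFb7'
Operation: count digit characters (0-9)
Scan: 'H', '9'(digit), 'C', '6'(digit), '2'(digit), 'C', 'i', 'F', 'b', '7'(digit)
Digits found: 4
Result: 4


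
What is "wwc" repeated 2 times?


Input string: 'wwc'
Operation: repeat 2 times
Concatenation: 'wwc' + 'wwc'
Result: wwcwwc


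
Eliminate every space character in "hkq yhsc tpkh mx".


Input string: 'hkq yhsc tpkh mx'
Operation: remove all spaces
Words: 'hkq', 'yhsc', 'tpkh', 'mx'
Join without spaces: hkqyhsctpkhmx


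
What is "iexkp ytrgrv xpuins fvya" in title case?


Input string: 'iexkp ytrgrv xpuins fvya'
Operation: capitalize first letter of each word
Word transformations: 'iexkp'->'Iexkp', 'ytrgrv'->'Ytrgrv', 'xpuins'->'Xpuins', 'fvya'->'Fvya'
Result: Iexkp Ytrgrv Xpuins Fvya


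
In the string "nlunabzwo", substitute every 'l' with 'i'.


Input string: 'nlunabzwo'
Operation: replace 'l' with 'i'
Positions of 'l': 1
After replacement: niunabzwo


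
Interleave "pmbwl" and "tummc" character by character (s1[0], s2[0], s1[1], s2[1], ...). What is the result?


String 1: 'pmbwl'
String 2: 'tummc'
Operation: alternate characters
Pairs: 'p'+'t', 'm'+'u', 'b'+'m', 'w'+'m', 'l'+'c'
Result: ptmubmwmlc


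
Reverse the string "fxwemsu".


Input string: 'fxwemsu'
Operation: reverse character order
Original order: 'f' -> 'x' -> 'w' -> 'e' -> 'm' -> 's' -> 'u'
Reversed order: 'u' -> 's' -> 'm' -> 'e' -> 'w' -> 'x' -> 'f'
Result: usmewxf


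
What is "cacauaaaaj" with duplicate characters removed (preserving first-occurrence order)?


Input: 'cacauaaaaj'
Operation: keep first occurrence of each character
Scan: s[0]='c' new -> keep; s[1]='a' new -> keep; s[2]='c' seen -> skip; s[3]='a' seen -> skip; s[4]='u' new -> keep; s[5]='a' seen -> skip; s[6]='a' seen -> skip; s[7]='a' seen -> skip; s[8]='a' seen -> skip; s[9]='j' new -> keep
Result: cauj


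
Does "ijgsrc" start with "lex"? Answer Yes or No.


Input string: 'ijgsrc'
Prefix to check: 'lex'
First 3 characters of input: 'ijg'
Match: False
Result: No


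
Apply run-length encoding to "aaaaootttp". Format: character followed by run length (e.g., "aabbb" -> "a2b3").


Input: 'aaaaootttp'
Operation: identify consecutive runs
Runs: 'aaaa' -> a4, 'oo' -> o2, 'ttt' -> t3, 'p' -> p1
Encoded: a4o2t3p1


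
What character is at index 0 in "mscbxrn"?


Input string: 'mscbxrn'
Operation: get character at index 0
Index mapping: s[0]='m'
Result: 'm'


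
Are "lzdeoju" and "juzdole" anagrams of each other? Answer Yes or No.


String 1: 'lzdeoju' -> sorted: 'dejlouz'
String 2: 'juzdole' -> sorted: 'dejlouz'
Compare sorted forms: 'dejlouz' == 'dejlouz'
Anagram: Yes


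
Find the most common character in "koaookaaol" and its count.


Input: 'koaookaaol'
Operation: tally each character
Counts: 'a':3, 'k':2, 'l':1, 'o':4
Maximum: 'o' appears 4 times


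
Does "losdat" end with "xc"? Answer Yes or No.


Input string: 'losdat'
Suffix to check: 'xc'
Last 2 characters of input: 'at'
Match: False
Result: No


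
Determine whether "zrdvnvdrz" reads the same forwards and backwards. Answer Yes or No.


Input string: 'zrdvnvdrz'
Reversed: 'zrdvnvdrz'
Compare pairs: s[0]='z' vs s[8]='z' (match), s[1]='r' vs s[7]='r' (match), s[2]='d' vs s[6]='d' (match), s[3]='v' vs s[5]='v' (match)
Palindrome: Yes


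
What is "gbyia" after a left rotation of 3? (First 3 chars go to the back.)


Input: 'gbyia', shift = 3
Operation: split at index 3 and swap parts
Front part s[0:3] = 'gby'
Back part s[3:] = 'ia'
Rotated = back + front = 'ia' + 'gby'
Result: iagby


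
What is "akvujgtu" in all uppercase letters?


Input string: 'akvujgtu'
Operation: convert each letter to uppercase
Mapping: 'a'->'A', 'k'->'K', 'v'->'V', 'u'->'U', 'j'->'J', 'g'->'G', 't'->'T', 'u'->'U'
Result: AKVUJGTU


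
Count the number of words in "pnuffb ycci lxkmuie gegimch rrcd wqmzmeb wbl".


Input string: 'pnuffb ycci lxkmuie gegimch rrcd wqmzmeb wbl'
Operation: split by spaces
Words found: 'pnuffb', 'ycci', 'lxkmuie', 'gegimch', 'rrcd', 'wqmzmeb', 'wbl'
Word count: 7


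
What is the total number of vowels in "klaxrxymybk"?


Input string: 'klaxrxymybk'
Operation: count vowels (a, e, i, o, u)
Scan: s[0]='k', s[1]='l', s[2]='a' (vowel), s[3]='x', s[4]='r', s[5]='x', s[6]='y', s[7]='m', s[8]='y', s[9]='b', s[10]='k'
Vowels found: 1
Result: 1


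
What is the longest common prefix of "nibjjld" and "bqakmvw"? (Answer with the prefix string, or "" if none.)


String 1: 'nibjjld'
String 2: 'bqakmvw'
Compare position by position:
pos 0: 'n' vs 'b' differ -> stop
Longest common prefix: "" (length 0)


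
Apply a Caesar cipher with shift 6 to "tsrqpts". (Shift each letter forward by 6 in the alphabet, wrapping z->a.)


Input: 'tsrqpts', shift = 6
Operation: for each letter, (position + 6) mod 26
Mapping: 't'(19+6=25)->'z', 's'(18+6=24)->'y', 'r'(17+6=23)->'x', 'q'(16+6=22)->'w', 'p'(15+6=21)->'v', 't'(19+6=25)->'z', 's'(18+6=24)->'y'
Result: zyxwvzy


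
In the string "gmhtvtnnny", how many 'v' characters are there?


Input string: 'gmhtvtnnny'
Target character: 'v'
Scan each position: s[4]='v'
Matches found at indices: 4
Total: 1


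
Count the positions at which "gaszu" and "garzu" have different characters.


String 1: 'gaszu'
String 2: 'garzu'
Compare each position: pos 0: 'g'=='g', pos 1: 'a'=='a', pos 2: 's'!='r', pos 3: 'z'=='z', pos 4: 'u'=='u'
Differing positions: 1
Hamming distance: 1


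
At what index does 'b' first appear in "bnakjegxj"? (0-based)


Input string: 'bnakjegxj'
Target: 'b'
Scanning left to right: s[0]='b'
First match at index: 0


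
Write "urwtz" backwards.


Input string: 'urwtz'
Operation: reverse character order
Original order: 'u' -> 'r' -> 'w' -> 't' -> 'z'
Reversed order: 'z' -> 't' -> 'w' -> 'r' -> 'u'
Result: ztwru


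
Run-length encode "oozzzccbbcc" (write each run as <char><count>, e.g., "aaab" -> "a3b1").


Input: 'oozzzccbbcc'
Operation: identify consecutive runs
Runs: 'oo' -> o2, 'zzz' -> z3, 'cc' -> c2, 'bb' -> b2, 'cc' -> c2
Encoded: o2z3c2b2c2


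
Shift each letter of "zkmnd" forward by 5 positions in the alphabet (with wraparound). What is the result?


Input: 'zkmnd', shift = 5
Operation: for each letter, (position + 5) mod 26
Mapping: 'z'(25+5=30, 30 mod 26=4)->'e', 'k'(10+5=15)->'p', 'm'(12+5=17)->'r', 'n'(13+5=18)->'s', 'd'(3+5=8)->'i'
Result: eprsi


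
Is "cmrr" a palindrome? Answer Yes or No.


Input string: 'cmrr'
Reversed: 'rrmc'
Compare pairs: s[0]='c' vs s[3]='r' (mismatch), s[1]='m' vs s[2]='r' (mismatch)
Palindrome: No


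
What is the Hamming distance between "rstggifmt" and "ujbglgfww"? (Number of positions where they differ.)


String 1: 'rstggifmt'
String 2: 'ujbglgfww'
Compare each position: pos 0: 'r'!='u', pos 1: 's'!='j', pos 2: 't'!='b', pos 3: 'g'=='g', pos 4: 'g'!='l', pos 5: 'i'!='g', pos 6: 'f'=='f', pos 7: 'm'!='w', pos 8: 't'!='w'
Differing positions: 7
Hamming distance: 7


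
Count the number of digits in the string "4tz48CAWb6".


Input string: '4tz48CAWb6'
Operation: count digit characters (0-9)
Scan: '4'(digit), 't', 'z', '4'(digit), '8'(digit), 'C', 'A', 'W', 'b', '6'(digit)
Digits found: 4
Result: 4


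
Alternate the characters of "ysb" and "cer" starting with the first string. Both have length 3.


String 1: 'ysb'
String 2: 'cer'
Operation: alternate characters
Pairs: 'y'+'c', 's'+'e', 'b'+'r'
Result: ycsebr


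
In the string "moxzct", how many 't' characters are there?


Input string: 'moxzct'
Target character: 't'
Scan each position: s[5]='t'
Matches found at indices: 5
Total: 1


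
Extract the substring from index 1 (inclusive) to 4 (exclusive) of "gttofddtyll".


Input string: 'gttofddtyll'
Operation: slice [1:4]
Extract characters: s[1]='t', s[2]='t', s[3]='o'
Result: tto


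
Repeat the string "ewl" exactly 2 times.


Input string: 'ewl'
Operation: repeat 2 times
Concatenation: 'ewl' + 'ewl'
Result: ewlewl


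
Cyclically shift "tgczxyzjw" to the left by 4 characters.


Input: 'tgczxyzjw', shift = 4
Operation: split at index 4 and swap parts
Front part s[0:4] = 'tgcz'
Back part s[4:] = 'xyzjw'
Rotated = back + front = 'xyzjw' + 'tgcz'
Result: xyzjwtgcz


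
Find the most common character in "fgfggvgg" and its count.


Input: 'fgfggvgg'
Operation: tally each character
Counts: 'f':2, 'g':5, 'v':1
Maximum: 'g' appears 5 times


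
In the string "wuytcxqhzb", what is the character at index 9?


Input string: 'wuytcxqhzb'
Operation: get character at index 9
Index mapping: s[0]='w', s[1]='u', s[2]='y', s[3]='t', s[4]='c', s[5]='x', s[6]='q', s[7]='h', s[8]='z', s[9]='b'
Result: 'b'


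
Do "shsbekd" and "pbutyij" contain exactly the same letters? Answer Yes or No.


String 1: 'shsbekd' -> sorted: 'bdehkss'
String 2: 'pbutyij' -> sorted: 'bijptuy'
Compare sorted forms: 'bdehkss' != 'bijptuy'
Anagram: No


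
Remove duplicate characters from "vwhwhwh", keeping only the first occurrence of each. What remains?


Input: 'vwhwhwh'
Operation: keep first occurrence of each character
Scan: s[0]='v' new -> keep; s[1]='w' new -> keep; s[2]='h' new -> keep; s[3]='w' seen -> skip; s[4]='h' seen -> skip; s[5]='w' seen -> skip; s[6]='h' seen -> skip
Result: vwh


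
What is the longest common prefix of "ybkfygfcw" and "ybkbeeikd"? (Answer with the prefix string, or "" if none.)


String 1: 'ybkfygfcw'
String 2: 'ybkbeeikd'
Compare position by position:
pos 0: 'y' vs 'y' match
pos 1: 'b' vs 'b' match
pos 2: 'k' vs 'k' match
pos 3: 'f' vs 'b' differ -> stop
Longest common prefix: "ybk" (length 3)


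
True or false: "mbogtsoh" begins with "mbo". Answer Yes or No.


Input string: 'mbogtsoh'
Prefix to check: 'mbo'
First 3 characters of input: 'mbo'
Match: True
Result: Yes


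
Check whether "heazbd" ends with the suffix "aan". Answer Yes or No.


Input string: 'heazbd'
Suffix to check: 'aan'
Last 3 characters of input: 'zbd'
Match: False
Result: No


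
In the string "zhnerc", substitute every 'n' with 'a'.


Input string: 'zhnerc'
Operation: replace 'n' with 'a'
Positions of 'n': 2
After replacement: zhaerc


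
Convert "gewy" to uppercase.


Input string: 'gewy'
Operation: convert each letter to uppercase
Mapping: 'g'->'G', 'e'->'E', 'w'->'W', 'y'->'Y'
Result: GEWY


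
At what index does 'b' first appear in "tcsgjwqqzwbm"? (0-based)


Input string: 'tcsgjwqqzwbm'
Target: 'b'
Scanning left to right: s[0]='t', s[1]='c', s[2]='s', s[3]='g', s[4]='j', s[5]='w', s[6]='q', s[7]='q', s[8]='z', s[9]='w', s[10]='b'
First match at index: 10


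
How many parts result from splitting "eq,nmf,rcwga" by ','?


Input string: 'eq,nmf,rcwga'
Delimiter: ','
Split result: 'eq', 'nmf', 'rcwga'
Number of parts: 3


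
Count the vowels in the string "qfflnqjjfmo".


Input string: 'qfflnqjjfmo'
Operation: count vowels (a, e, i, o, u)
Scan: s[0]='q', s[1]='f', s[2]='f', s[3]='l', s[4]='n', s[5]='q', s[6]='j', s[7]='j', s[8]='f', s[9]='m', s[10]='o' (vowel)
Vowels found: 1
Result: 1


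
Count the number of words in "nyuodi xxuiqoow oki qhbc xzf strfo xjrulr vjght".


Input string: 'nyuodi xxuiqoow oki qhbc xzf strfo xjrulr vjght'
Operation: split by spaces
Words found: 'nyuodi', 'xxuiqoow', 'oki', 'qhbc', 'xzf', 'strfo', 'xjrulr', 'vjght'
Word count: 8


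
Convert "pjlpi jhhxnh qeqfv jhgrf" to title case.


Input string: 'pjlpi jhhxnh qeqfv jhgrf'
Operation: capitalize first letter of each word
Word transformations: 'pjlpi'->'Pjlpi', 'jhhxnh'->'Jhhxnh', 'qeqfv'->'Qeqfv', 'jhgrf'->'Jhgrf'
Result: Pjlpi Jhhxnh Qeqfv Jhgrf


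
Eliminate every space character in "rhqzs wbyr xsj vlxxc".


Input string: 'rhqzs wbyr xsj vlxxc'
Operation: remove all spaces
Words: 'rhqzs', 'wbyr', 'xsj', 'vlxxc'
Join without spaces: rhqzswbyrxsjvlxxc


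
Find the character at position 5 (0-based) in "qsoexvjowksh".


Input string: 'qsoexvjowksh'
Operation: get character at index 5
Index mapping: s[0]='q', s[1]='s', s[2]='o', s[3]='e', s[4]='x', s[5]='v'
Result: 'v'


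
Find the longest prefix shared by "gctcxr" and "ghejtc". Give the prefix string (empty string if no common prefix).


String 1: 'gctcxr'
String 2: 'ghejtc'
Compare position by position:
pos 0: 'g' vs 'g' match
pos 1: 'c' vs 'h' differ -> stop
Longest common prefix: "g" (length 1)


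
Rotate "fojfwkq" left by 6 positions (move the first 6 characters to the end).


Input: 'fojfwkq', shift = 6
Operation: split at index 6 and swap parts
Front part s[0:6] = 'fojfwk'
Back part s[6:] = 'q'
Rotated = back + front = 'q' + 'fojfwk'
Result: qfojfwk


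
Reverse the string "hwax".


Input string: 'hwax'
Operation: reverse character order
Original order: 'h' -> 'w' -> 'a' -> 'x'
Reversed order: 'x' -> 'a' -> 'w' -> 'h'
Result: xawh


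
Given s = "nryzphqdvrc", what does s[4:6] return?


Input string: 'nryzphqdvrc'
Operation: slice [4:6]
Extract characters: s[4]='p', s[5]='h'
Result: ph


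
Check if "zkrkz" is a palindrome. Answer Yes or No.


Input string: 'zkrkz'
Reversed: 'zkrkz'
Compare pairs: s[0]='z' vs s[4]='z' (match), s[1]='k' vs s[3]='k' (match)
Palindrome: Yes


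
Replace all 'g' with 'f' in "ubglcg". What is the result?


Input string: 'ubglcg'
Operation: replace 'g' with 'f'
Positions of 'g': 2, 5
After replacement: ubflcf


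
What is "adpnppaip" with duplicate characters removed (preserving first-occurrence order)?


Input: 'adpnppaip'
Operation: keep first occurrence of each character
Scan: s[0]='a' new -> keep; s[1]='d' new -> keep; s[2]='p' new -> keep; s[3]='n' new -> keep; s[4]='p' seen -> skip; s[5]='p' seen -> skip; s[6]='a' seen -> skip; s[7]='i' new -> keep; s[8]='p' seen -> skip
Result: adpni


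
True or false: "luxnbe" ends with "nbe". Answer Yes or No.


Input string: 'luxnbe'
Suffix to check: 'nbe'
Last 3 characters of input: 'nbe'
Match: True
Result: Yes


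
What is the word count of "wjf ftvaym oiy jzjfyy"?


Input string: 'wjf ftvaym oiy jzjfyy'
Operation: split by spaces
Words found: 'wjf', 'ftvaym', 'oiy', 'jzjfyy'
Word count: 4


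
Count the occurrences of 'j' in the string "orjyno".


Input string: 'orjyno'
Target character: 'j'
Scan each position: s[2]='j'
Matches found at indices: 2
Total: 1


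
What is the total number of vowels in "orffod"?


Input string: 'orffod'
Operation: count vowels (a, e, i, o, u)
Scan: s[0]='o' (vowel), s[1]='r', s[2]='f', s[3]='f', s[4]='o' (vowel), s[5]='d'
Vowels found: 2
Result: 2


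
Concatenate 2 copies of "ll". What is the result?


Input string: 'll'
Operation: repeat 2 times
Concatenation: 'll' + 'll'
Result: llll


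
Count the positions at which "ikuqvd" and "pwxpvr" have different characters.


String 1: 'ikuqvd'
String 2: 'pwxpvr'
Compare each position: pos 0: 'i'!='p', pos 1: 'k'!='w', pos 2: 'u'!='x', pos 3: 'q'!='p', pos 4: 'v'=='v', pos 5: 'd'!='r'
Differing positions: 5
Hamming distance: 5


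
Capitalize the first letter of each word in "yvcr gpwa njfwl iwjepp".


Input string: 'yvcr gpwa njfwl iwjepp'
Operation: capitalize first letter of each word
Word transformations: 'yvcr'->'Yvcr', 'gpwa'->'Gpwa', 'njfwl'->'Njfwl', 'iwjepp'->'Iwjepp'
Result: Yvcr Gpwa Njfwl Iwjepp


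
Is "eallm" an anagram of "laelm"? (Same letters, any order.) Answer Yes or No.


String 1: 'laelm' -> sorted: 'aellm'
String 2: 'eallm' -> sorted: 'aellm'
Compare sorted forms: 'aellm' == 'aellm'
Anagram: Yes


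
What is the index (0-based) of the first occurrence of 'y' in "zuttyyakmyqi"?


Input string: 'zuttyyakmyqi'
Target: 'y'
Scanning left to right: s[0]='z', s[1]='u', s[2]='t', s[3]='t', s[4]='y'
First match at index: 4


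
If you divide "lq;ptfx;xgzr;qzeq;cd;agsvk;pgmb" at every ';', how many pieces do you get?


Input string: 'lq;ptfx;xgzr;qzeq;cd;agsvk;pgmb'
Delimiter: ';'
Split result: 'lq', 'ptfx', 'xgzr', 'qzeq', 'cd', 'agsvk', 'pgmb'
Number of parts: 7


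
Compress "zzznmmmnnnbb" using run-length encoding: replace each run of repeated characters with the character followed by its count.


Input: 'zzznmmmnnnbb'
Operation: identify consecutive runs
Runs: 'zzz' -> z3, 'n' -> n1, 'mmm' -> m3, 'nnn' -> n3, 'bb' -> b2
Encoded: z3n1m3n3b2


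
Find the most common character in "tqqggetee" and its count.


Input: 'tqqggetee'
Operation: tally each character
Counts: 'e':3, 'g':2, 'q':2, 't':2
Maximum: 'e' appears 3 times


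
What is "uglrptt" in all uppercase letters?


Input string: 'uglrptt'
Operation: convert each letter to uppercase
Mapping: 'u'->'U', 'g'->'G', 'l'->'L', 'r'->'R', 'p'->'P', 't'->'T', 't'->'T'
Result: UGLRPTT


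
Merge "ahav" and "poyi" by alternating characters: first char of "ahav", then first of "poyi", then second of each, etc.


String 1: 'ahav'
String 2: 'poyi'
Operation: alternate characters
Pairs: 'a'+'p', 'h'+'o', 'a'+'y', 'v'+'i'
Result: aphoayvi


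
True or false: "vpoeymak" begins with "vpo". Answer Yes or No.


Input string: 'vpoeymak'
Prefix to check: 'vpo'
First 3 characters of input: 'vpo'
Match: True
Result: Yes


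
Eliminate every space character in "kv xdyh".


Input string: 'kv xdyh'
Operation: remove all spaces
Words: 'kv', 'xdyh'
Join without spaces: kvxdyh


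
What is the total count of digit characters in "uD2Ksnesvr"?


Input string: 'uD2Ksnesvr'
Operation: count digit characters (0-9)
Scan: 'u', 'D', '2'(digit), 'K', 's', 'n', 'e', 's', 'v', 'r'
Digits found: 1
Result: 1


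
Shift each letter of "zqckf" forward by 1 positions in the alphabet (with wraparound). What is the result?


Input: 'zqckf', shift = 1
Operation: for each letter, (position + 1) mod 26
Mapping: 'z'(25+1=26, 26 mod 26=0)->'a', 'q'(16+1=17)->'r', 'c'(2+1=3)->'d', 'k'(10+1=11)->'l', 'f'(5+1=6)->'g'
Result: ardlg


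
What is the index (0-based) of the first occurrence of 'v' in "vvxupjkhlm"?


Input string: 'vvxupjkhlm'
Target: 'v'
Scanning left to right: s[0]='v'
First match at index: 0


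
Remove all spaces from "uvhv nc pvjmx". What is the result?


Input string: 'uvhv nc pvjmx'
Operation: remove all spaces
Words: 'uvhv', 'nc', 'pvjmx'
Join without spaces: uvhvncpvjmx


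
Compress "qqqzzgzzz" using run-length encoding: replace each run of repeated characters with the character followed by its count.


Input: 'qqqzzgzzz'
Operation: identify consecutive runs
Runs: 'qqq' -> q3, 'zz' -> z2, 'g' -> g1, 'zzz' -> z3
Encoded: q3z2g1z3


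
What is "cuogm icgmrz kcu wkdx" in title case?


Input string: 'cuogm icgmrz kcu wkdx'
Operation: capitalize first letter of each word
Word transformations: 'cuogm'->'Cuogm', 'icgmrz'->'Icgmrz', 'kcu'->'Kcu', 'wkdx'->'Wkdx'
Result: Cuogm Icgmrz Kcu Wkdx


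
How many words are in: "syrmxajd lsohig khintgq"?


Input string: 'syrmxajd lsohig khintgq'
Operation: split by spaces
Words found: 'syrmxajd', 'lsohig', 'khintgq'
Word count: 3


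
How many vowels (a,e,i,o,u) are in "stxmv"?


Input string: 'stxmv'
Operation: count vowels (a, e, i, o, u)
Scan: s[0]='s', s[1]='t', s[2]='x', s[3]='m', s[4]='v'
Vowels found: 0
Result: 0


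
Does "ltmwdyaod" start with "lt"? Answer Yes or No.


Input string: 'ltmwdyaod'
Prefix to check: 'lt'
First 2 characters of input: 'lt'
Match: True
Result: Yes


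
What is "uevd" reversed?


Input string: 'uevd'
Operation: reverse character order
Original order: 'u' -> 'e' -> 'v' -> 'd'
Reversed order: 'd' -> 'v' -> 'e' -> 'u'
Result: dveu


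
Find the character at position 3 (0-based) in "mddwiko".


Input string: 'mddwiko'
Operation: get character at index 3
Index mapping: s[0]='m', s[1]='d', s[2]='d', s[3]='w'
Result: 'w'


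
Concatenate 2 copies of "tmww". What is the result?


Input string: 'tmww'
Operation: repeat 2 times
Concatenation: 'tmww' + 'tmww'
Result: tmwwtmww


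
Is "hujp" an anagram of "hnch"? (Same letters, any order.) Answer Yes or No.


String 1: 'hnch' -> sorted: 'chhn'
String 2: 'hujp' -> sorted: 'hjpu'
Compare sorted forms: 'chhn' != 'hjpu'
Anagram: No


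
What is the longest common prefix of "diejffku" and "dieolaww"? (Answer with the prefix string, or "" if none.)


String 1: 'diejffku'
String 2: 'dieolaww'
Compare position by position:
pos 0: 'd' vs 'd' match
pos 1: 'i' vs 'i' match
pos 2: 'e' vs 'e' match
pos 3: 'j' vs 'o' differ -> stop
Longest common prefix: "die" (length 3)


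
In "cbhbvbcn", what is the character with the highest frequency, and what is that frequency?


Input: 'cbhbvbcn'
Operation: tally each character
Counts: 'b':3, 'c':2, 'h':1, 'n':1, 'v':1
Maximum: 'b' appears 3 times


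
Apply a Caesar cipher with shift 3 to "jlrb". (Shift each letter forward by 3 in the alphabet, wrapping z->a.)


Input: 'jlrb', shift = 3
Operation: for each letter, (position + 3) mod 26
Mapping: 'j'(9+3=12)->'m', 'l'(11+3=14)->'o', 'r'(17+3=20)->'u', 'b'(1+3=4)->'e'
Result: moue


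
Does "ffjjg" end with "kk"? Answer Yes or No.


Input string: 'ffjjg'
Suffix to check: 'kk'
Last 2 characters of input: 'jg'
Match: False
Result: No


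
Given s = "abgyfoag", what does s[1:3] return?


Input string: 'abgyfoag'
Operation: slice [1:3]
Extract characters: s[1]='b', s[2]='g'
Result: bg


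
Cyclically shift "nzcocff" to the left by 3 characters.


Input: 'nzcocff', shift = 3
Operation: split at index 3 and swap parts
Front part s[0:3] = 'nzc'
Back part s[3:] = 'ocff'
Rotated = back + front = 'ocff' + 'nzc'
Result: ocffnzc


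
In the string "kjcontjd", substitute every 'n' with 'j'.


Input string: 'kjcontjd'
Operation: replace 'n' with 'j'
Positions of 'n': 4
After replacement: kjcojtjd


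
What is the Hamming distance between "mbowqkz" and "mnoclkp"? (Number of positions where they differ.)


String 1: 'mbowqkz'
String 2: 'mnoclkp'
Compare each position: pos 0: 'm'=='m', pos 1: 'b'!='n', pos 2: 'o'=='o', pos 3: 'w'!='c', pos 4: 'q'!='l', pos 5: 'k'=='k', pos 6: 'z'!='p'
Differing positions: 4
Hamming distance: 4


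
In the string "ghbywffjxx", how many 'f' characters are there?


Input string: 'ghbywffjxx'
Target character: 'f'
Scan each position: s[5]='f', s[6]='f'
Matches found at indices: 5, 6
Total: 2


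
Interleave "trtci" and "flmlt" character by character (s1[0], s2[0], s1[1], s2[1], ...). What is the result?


String 1: 'trtci'
String 2: 'flmlt'
Operation: alternate characters
Pairs: 't'+'f', 'r'+'l', 't'+'m', 'c'+'l', 'i'+'t'
Result: tfrltmclit


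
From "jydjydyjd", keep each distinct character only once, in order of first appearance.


Input: 'jydjydyjd'
Operation: keep first occurrence of each character
Scan: s[0]='j' new -> keep; s[1]='y' new -> keep; s[2]='d' new -> keep; s[3]='j' seen -> skip; s[4]='y' seen -> skip; s[5]='d' seen -> skip; s[6]='y' seen -> skip; s[7]='j' seen -> skip; s[8]='d' seen -> skip
Result: jyd


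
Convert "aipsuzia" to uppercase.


Input string: 'aipsuzia'
Operation: convert each letter to uppercase
Mapping: 'a'->'A', 'i'->'I', 'p'->'P', 's'->'S', 'u'->'U', 'z'->'Z', 'i'->'I', 'a'->'A'
Result: AIPSUZIA


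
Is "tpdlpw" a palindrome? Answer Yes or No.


Input string: 'tpdlpw'
Reversed: 'wpldpt'
Compare pairs: s[0]='t' vs s[5]='w' (mismatch), s[1]='p' vs s[4]='p' (match), s[2]='d' vs s[3]='l' (mismatch)
Palindrome: No


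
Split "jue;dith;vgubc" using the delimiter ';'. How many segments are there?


Input string: 'jue;dith;vgubc'
Delimiter: ';'
Split result: 'jue', 'dith', 'vgubc'
Number of parts: 3


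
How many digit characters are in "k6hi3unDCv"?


Input string: 'k6hi3unDCv'
Operation: count digit characters (0-9)
Scan: 'k', '6'(digit), 'h', 'i', '3'(digit), 'u', 'n', 'D', 'C', 'v'
Digits found: 2
Result: 2


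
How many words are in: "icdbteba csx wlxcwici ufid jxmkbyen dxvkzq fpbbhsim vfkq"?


Input string: 'icdbteba csx wlxcwici ufid jxmkbyen dxvkzq fpbbhsim vfkq'
Operation: split by spaces
Words found: 'icdbteba', 'csx', 'wlxcwici', 'ufid', 'jxmkbyen', 'dxvkzq', 'fpbbhsim', 'vfkq'
Word count: 8


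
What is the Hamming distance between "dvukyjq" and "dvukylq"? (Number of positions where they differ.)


String 1: 'dvukyjq'
String 2: 'dvukylq'
Compare each position: pos 0: 'd'=='d', pos 1: 'v'=='v', pos 2: 'u'=='u', pos 3: 'k'=='k', pos 4: 'y'=='y', pos 5: 'j'!='l', pos 6: 'q'=='q'
Differing positions: 1
Hamming distance: 1


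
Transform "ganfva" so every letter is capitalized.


Input string: 'ganfva'
Operation: convert each letter to uppercase
Mapping: 'g'->'G', 'a'->'A', 'n'->'N', 'f'->'F', 'v'->'V', 'a'->'A'
Result: GANFVA


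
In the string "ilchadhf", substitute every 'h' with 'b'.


Input string: 'ilchadhf'
Operation: replace 'h' with 'b'
Positions of 'h': 3, 6
After replacement: ilcbadbf


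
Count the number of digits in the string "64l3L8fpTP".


Input string: '64l3L8fpTP'
Operation: count digit characters (0-9)
Scan: '6'(digit), '4'(digit), 'l', '3'(digit), 'L', '8'(digit), 'f', 'p', 'T', 'P'
Digits found: 4
Result: 4


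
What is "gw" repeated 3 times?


Input string: 'gw'
Operation: repeat 3 times
Concatenation: 'gw' + 'gw' + 'gw'
Result: gwgwgw


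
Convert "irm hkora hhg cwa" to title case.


Input string: 'irm hkora hhg cwa'
Operation: capitalize first letter of each word
Word transformations: 'irm'->'Irm', 'hkora'->'Hkora', 'hhg'->'Hhg', 'cwa'->'Cwa'
Result: Irm Hkora Hhg Cwa


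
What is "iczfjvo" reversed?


Input string: 'iczfjvo'
Operation: reverse character order
Original order: 'i' -> 'c' -> 'z' -> 'f' -> 'j' -> 'v' -> 'o'
Reversed order: 'o' -> 'v' -> 'j' -> 'f' -> 'z' -> 'c' -> 'i'
Result: ovjfzci


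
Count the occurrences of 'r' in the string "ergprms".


Input string: 'ergprms'
Target character: 'r'
Scan each position: s[1]='r', s[4]='r'
Matches found at indices: 1, 4
Total: 2


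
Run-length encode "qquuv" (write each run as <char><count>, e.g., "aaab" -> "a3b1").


Input: 'qquuv'
Operation: identify consecutive runs
Runs: 'qq' -> q2, 'uu' -> u2, 'v' -> v1
Encoded: q2u2v1


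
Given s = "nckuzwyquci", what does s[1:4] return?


Input string: 'nckuzwyquci'
Operation: slice [1:4]
Extract characters: s[1]='c', s[2]='k', s[3]='u'
Result: cku


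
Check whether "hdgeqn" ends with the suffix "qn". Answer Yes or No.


Input string: 'hdgeqn'
Suffix to check: 'qn'
Last 2 characters of input: 'qn'
Match: True
Result: Yes


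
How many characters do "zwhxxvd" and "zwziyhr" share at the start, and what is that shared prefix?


String 1: 'zwhxxvd'
String 2: 'zwziyhr'
Compare position by position:
pos 0: 'z' vs 'z' match
pos 1: 'w' vs 'w' match
pos 2: 'h' vs 'z' differ -> stop
Longest common prefix: "zw" (length 2)


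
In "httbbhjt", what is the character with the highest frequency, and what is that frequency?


Input: 'httbbhjt'
Operation: tally each character
Counts: 'b':2, 'h':2, 'j':1, 't':3
Maximum: 't' appears 3 times


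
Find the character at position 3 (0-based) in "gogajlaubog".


Input string: 'gogajlaubog'
Operation: get character at index 3
Index mapping: s[0]='g', s[1]='o', s[2]='g', s[3]='a'
Result: 'a'


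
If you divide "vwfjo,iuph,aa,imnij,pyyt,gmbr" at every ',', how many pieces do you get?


Input string: 'vwfjo,iuph,aa,imnij,pyyt,gmbr'
Delimiter: ','
Split result: 'vwfjo', 'iuph', 'aa', 'imnij', 'pyyt', 'gmbr'
Number of parts: 6


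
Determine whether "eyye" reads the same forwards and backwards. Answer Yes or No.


Input string: 'eyye'
Reversed: 'eyye'
Compare pairs: s[0]='e' vs s[3]='e' (match), s[1]='y' vs s[2]='y' (match)
Palindrome: Yes


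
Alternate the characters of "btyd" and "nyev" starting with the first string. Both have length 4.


String 1: 'btyd'
String 2: 'nyev'
Operation: alternate characters
Pairs: 'b'+'n', 't'+'y', 'y'+'e', 'd'+'v'
Result: bntyyedv


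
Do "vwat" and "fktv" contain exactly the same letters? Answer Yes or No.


String 1: 'vwat' -> sorted: 'atvw'
String 2: 'fktv' -> sorted: 'fktv'
Compare sorted forms: 'atvw' != 'fktv'
Anagram: No


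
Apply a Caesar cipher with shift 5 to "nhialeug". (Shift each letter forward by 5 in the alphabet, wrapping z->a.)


Input: 'nhialeug', shift = 5
Operation: for each letter, (position + 5) mod 26
Mapping: 'n'(13+5=18)->'s', 'h'(7+5=12)->'m', 'i'(8+5=13)->'n', 'a'(0+5=5)->'f', 'l'(11+5=16)->'q', 'e'(4+5=9)->'j', 'u'(20+5=25)->'z', 'g'(6+5=11)->'l'
Result: smnfqjzl


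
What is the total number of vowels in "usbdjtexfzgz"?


Input string: 'usbdjtexfzgz'
Operation: count vowels (a, e, i, o, u)
Scan: s[0]='u' (vowel), s[1]='s', s[2]='b', s[3]='d', s[4]='j', s[5]='t', s[6]='e' (vowel), s[7]='x', s[8]='f', s[9]='z', s[10]='g', s[11]='z'
Vowels found: 2
Result: 2


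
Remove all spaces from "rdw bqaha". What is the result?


Input string: 'rdw bqaha'
Operation: remove all spaces
Words: 'rdw', 'bqaha'
Join without spaces: rdwbqaha


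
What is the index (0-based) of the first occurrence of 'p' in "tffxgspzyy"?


Input string: 'tffxgspzyy'
Target: 'p'
Scanning left to right: s[0]='t', s[1]='f', s[2]='f', s[3]='x', s[4]='g', s[5]='s', s[6]='p'
First match at index: 6


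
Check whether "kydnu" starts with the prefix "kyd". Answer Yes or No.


Input string: 'kydnu'
Prefix to check: 'kyd'
First 3 characters of input: 'kyd'
Match: True
Result: Yes


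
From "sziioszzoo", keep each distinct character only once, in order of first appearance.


Input: 'sziioszzoo'
Operation: keep first occurrence of each character
Scan: s[0]='s' new -> keep; s[1]='z' new -> keep; s[2]='i' new -> keep; s[3]='i' seen -> skip; s[4]='o' new -> keep; s[5]='s' seen -> skip; s[6]='z' seen -> skip; s[7]='z' seen -> skip; s[8]='o' seen -> skip; s[9]='o' seen -> skip
Result: szio


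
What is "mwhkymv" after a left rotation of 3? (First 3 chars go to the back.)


Input: 'mwhkymv', shift = 3
Operation: split at index 3 and swap parts
Front part s[0:3] = 'mwh'
Back part s[3:] = 'kymv'
Rotated = back + front = 'kymv' + 'mwh'
Result: kymvmwh


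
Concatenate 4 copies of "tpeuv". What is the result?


Input string: 'tpeuv'
Operation: repeat 4 times
Concatenation: 'tpeuv' + 'tpeuv' + 'tpeuv' + 'tpeuv'
Result: tpeuvtpeuvtpeuvtpeuv


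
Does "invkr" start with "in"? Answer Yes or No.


Input string: 'invkr'
Prefix to check: 'in'
First 2 characters of input: 'in'
Match: True
Result: Yes


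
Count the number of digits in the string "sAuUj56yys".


Input string: 'sAuUj56yys'
Operation: count digit characters (0-9)
Scan: 's', 'A', 'u', 'U', 'j', '5'(digit), '6'(digit), 'y', 'y', 's'
Digits found: 2
Result: 2


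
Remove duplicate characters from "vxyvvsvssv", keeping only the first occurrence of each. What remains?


Input: 'vxyvvsvssv'
Operation: keep first occurrence of each character
Scan: s[0]='v' new -> keep; s[1]='x' new -> keep; s[2]='y' new -> keep; s[3]='v' seen -> skip; s[4]='v' seen -> skip; s[5]='s' new -> keep; s[6]='v' seen -> skip; s[7]='s' seen -> skip; s[8]='s' seen -> skip; s[9]='v' seen -> skip
Result: vxys


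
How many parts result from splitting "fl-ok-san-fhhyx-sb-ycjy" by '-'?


Input string: 'fl-ok-san-fhhyx-sb-ycjy'
Delimiter: '-'
Split result: 'fl', 'ok', 'san', 'fhhyx', 'sb', 'ycjy'
Number of parts: 6


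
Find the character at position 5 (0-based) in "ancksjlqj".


Input string: 'ancksjlqj'
Operation: get character at index 5
Index mapping: s[0]='a', s[1]='n', s[2]='c', s[3]='k', s[4]='s', s[5]='j'
Result: 'j'


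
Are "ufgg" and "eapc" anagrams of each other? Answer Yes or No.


String 1: 'ufgg' -> sorted: 'fggu'
String 2: 'eapc' -> sorted: 'acep'
Compare sorted forms: 'fggu' != 'acep'
Anagram: No


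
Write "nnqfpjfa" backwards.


Input string: 'nnqfpjfa'
Operation: reverse character order
Original order: 'n' -> 'n' -> 'q' -> 'f' -> 'p' -> 'j' -> 'f' -> 'a'
Reversed order: 'a' -> 'f' -> 'j' -> 'p' -> 'f' -> 'q' -> 'n' -> 'n'
Result: afjpfqnn


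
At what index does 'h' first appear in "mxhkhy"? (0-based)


Input string: 'mxhkhy'
Target: 'h'
Scanning left to right: s[0]='m', s[1]='x', s[2]='h'
First match at index: 2


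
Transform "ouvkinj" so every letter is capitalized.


Input string: 'ouvkinj'
Operation: convert each letter to uppercase
Mapping: 'o'->'O', 'u'->'U', 'v'->'V', 'k'->'K', 'i'->'I', 'n'->'N', 'j'->'J'
Result: OUVKINJ


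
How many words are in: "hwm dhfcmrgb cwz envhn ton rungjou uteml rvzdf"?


Input string: 'hwm dhfcmrgb cwz envhn ton rungjou uteml rvzdf'
Operation: split by spaces
Words found: 'hwm', 'dhfcmrgb', 'cwz', 'envhn', 'ton', 'rungjou', 'uteml', 'rvzdf'
Word count: 8


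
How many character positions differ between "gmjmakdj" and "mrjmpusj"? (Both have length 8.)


String 1: 'gmjmakdj'
String 2: 'mrjmpusj'
Compare each position: pos 0: 'g'!='m', pos 1: 'm'!='r', pos 2: 'j'=='j', pos 3: 'm'=='m', pos 4: 'a'!='p', pos 5: 'k'!='u', pos 6: 'd'!='s', pos 7: 'j'=='j'
Differing positions: 5
Hamming distance: 5


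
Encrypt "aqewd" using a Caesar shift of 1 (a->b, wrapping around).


Input: 'aqewd', shift = 1
Operation: for each letter, (position + 1) mod 26
Mapping: 'a'(0+1=1)->'b', 'q'(16+1=17)->'r', 'e'(4+1=5)->'f', 'w'(22+1=23)->'x', 'd'(3+1=4)->'e'
Result: brfxe
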